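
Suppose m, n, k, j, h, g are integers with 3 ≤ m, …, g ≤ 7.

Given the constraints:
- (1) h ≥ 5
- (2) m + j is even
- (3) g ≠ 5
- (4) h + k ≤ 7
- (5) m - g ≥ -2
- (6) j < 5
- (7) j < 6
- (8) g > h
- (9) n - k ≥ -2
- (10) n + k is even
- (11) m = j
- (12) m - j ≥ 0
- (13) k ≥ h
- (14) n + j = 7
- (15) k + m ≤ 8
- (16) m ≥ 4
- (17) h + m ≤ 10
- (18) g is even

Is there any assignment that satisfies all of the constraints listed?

From constraints 1 and 13: k ≥ h ≥ 5. From constraint 16: m ≥ 4. Hence k + m ≥ 9. But constraint 15 requires k + m ≤ 8, and 8 < 9. Contradiction.

Unsatisfiable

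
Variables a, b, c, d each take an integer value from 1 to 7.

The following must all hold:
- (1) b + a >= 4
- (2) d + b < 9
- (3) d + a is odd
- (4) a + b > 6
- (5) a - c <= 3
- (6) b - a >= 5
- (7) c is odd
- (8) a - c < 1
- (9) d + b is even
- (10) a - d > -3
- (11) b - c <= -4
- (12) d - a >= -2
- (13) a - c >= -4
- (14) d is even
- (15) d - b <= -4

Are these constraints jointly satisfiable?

Unsatisfiable

Constraints 11, 12, 13, and 15 give d − a ≥ -2, a − c ≥ -4, c − b ≥ 4, b − d ≥ 4.
Adding all 4 inequalities: the left sides telescope to 0, and the right sides sum to (-2) + (-4) + 4 + 4 = 2. So 0 ≥ 2, which is false.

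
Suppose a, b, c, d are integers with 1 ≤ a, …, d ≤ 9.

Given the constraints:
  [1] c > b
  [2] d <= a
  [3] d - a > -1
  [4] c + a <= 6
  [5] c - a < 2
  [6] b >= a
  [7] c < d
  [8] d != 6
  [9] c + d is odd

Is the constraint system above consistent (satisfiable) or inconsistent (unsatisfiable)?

Constraints 1, 2, 6, and 7 give b < c, c < d, d ≤ a, a ≤ b. Chaining: b < c < d ≤ a ≤ b, which forces b < b — impossible.

Unsatisfiable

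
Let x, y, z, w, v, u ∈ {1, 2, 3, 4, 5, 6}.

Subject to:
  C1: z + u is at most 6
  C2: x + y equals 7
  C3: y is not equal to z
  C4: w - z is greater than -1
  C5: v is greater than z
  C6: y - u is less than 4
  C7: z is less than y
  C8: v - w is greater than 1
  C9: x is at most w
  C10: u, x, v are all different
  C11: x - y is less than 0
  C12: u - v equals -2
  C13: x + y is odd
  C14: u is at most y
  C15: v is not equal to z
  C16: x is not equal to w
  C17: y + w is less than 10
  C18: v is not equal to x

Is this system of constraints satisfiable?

Try x = 2, y = 5, z = 1, w = 3, v = 5, u = 3.
Check constraint 1: z + u = 4; constraint 2: x + y = 7; constraint 4: w - z = 2. The remaining constraints are straightforward to verify.

Satisfiable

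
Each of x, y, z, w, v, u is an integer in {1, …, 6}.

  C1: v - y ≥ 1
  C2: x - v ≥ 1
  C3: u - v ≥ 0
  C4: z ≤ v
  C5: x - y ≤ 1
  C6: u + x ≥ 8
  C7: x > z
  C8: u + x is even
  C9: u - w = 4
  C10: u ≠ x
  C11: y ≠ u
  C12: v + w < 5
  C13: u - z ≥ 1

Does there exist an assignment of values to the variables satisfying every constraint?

Unsatisfiable

Constraints 1, 2, and 5 give v − y ≥ 1, y − x ≥ -1, x − v ≥ 1.
Adding all 3 inequalities: the left sides telescope to 0, and the right sides sum to 1 + (-1) + 1 = 1. So 0 ≥ 1, which is false.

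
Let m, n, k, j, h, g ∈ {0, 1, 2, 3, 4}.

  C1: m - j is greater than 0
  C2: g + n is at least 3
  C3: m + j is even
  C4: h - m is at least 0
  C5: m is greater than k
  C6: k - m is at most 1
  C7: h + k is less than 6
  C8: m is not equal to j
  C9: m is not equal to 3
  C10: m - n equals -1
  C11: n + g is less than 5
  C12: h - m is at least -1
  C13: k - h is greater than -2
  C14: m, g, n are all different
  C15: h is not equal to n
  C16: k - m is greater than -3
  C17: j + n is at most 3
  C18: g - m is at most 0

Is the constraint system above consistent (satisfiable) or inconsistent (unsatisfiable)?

One satisfying assignment is m = 2, n = 3, k = 1, j = 0, h = 2, g = 0.
For the less obvious constraints — constraint 1: m - j = 2; constraint 2: g + n = 3; constraint 4: h - m = 0 — and the others hold by inspection.

Satisfiable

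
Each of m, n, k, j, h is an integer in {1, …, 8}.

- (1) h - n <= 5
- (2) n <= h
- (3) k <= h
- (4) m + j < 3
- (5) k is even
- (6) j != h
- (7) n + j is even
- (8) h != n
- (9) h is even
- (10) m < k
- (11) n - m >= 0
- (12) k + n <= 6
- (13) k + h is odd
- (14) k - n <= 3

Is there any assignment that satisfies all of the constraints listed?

Constraint 5 makes k even and constraint 9 makes h even, so k + h must be even. Constraint 13 says k + h is odd — contradiction.

Unsatisfiable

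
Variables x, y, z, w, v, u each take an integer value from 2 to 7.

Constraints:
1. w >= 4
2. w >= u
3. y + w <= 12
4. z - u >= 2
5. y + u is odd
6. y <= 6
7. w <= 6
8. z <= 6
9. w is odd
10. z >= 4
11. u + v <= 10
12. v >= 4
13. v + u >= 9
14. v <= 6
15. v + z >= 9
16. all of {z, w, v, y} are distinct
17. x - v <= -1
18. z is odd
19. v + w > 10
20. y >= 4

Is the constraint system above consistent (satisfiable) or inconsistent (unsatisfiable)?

Unsatisfiable

Constraints 1, 6, 7, 8, 10, 12, 14, and 20 confine each of z, w, v, y to the 3 values {4, …, 6}.
Constraint 16 requires all 4 of them to be distinct, but only 3 values are available — impossible by the pigeonhole principle.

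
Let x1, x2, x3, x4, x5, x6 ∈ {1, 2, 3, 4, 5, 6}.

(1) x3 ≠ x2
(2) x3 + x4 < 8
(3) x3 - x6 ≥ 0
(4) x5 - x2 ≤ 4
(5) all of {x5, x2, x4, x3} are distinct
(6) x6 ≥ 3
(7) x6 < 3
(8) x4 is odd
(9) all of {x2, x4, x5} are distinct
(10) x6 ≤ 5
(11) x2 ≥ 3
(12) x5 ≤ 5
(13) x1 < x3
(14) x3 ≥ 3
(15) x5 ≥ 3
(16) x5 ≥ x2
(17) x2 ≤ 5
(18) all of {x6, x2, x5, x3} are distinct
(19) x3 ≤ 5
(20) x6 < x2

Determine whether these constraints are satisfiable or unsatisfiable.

Constraints 6, 10, 11, 12, 14, 15, 17, and 19 confine each of x6, x2, x5, x3 to the 3 values {3, …, 5}.
Constraint 18 requires all 4 of them to be distinct, but only 3 values are available — impossible by the pigeonhole principle.

Unsatisfiable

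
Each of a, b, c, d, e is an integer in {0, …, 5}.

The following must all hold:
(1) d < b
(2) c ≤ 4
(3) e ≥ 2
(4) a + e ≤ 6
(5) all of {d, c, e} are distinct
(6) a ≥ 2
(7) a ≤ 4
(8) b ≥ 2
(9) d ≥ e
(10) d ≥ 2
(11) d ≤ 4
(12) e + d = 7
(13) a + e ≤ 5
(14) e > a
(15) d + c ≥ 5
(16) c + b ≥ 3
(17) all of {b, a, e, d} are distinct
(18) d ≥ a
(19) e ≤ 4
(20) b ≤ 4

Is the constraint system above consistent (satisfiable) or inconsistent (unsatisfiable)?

Unsatisfiable

Constraints 3, 6, 7, 8, 10, 11, 19, and 20 confine each of b, a, e, d to the 3 values {2, …, 4}.
Constraint 17 requires all 4 of them to be distinct, but only 3 values are available — impossible by the pigeonhole principle.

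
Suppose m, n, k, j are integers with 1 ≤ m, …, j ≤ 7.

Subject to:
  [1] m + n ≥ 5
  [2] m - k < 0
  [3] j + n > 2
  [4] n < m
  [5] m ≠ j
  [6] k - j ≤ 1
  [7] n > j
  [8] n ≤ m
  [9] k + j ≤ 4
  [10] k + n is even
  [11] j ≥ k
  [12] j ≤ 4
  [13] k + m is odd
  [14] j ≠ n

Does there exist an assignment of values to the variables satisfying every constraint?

Unsatisfiable

Constraints 2, 7, 8, and 11 give j < n, n ≤ m, m < k, k ≤ j. Chaining: j < n ≤ m < k ≤ j, which forces j < j — impossible.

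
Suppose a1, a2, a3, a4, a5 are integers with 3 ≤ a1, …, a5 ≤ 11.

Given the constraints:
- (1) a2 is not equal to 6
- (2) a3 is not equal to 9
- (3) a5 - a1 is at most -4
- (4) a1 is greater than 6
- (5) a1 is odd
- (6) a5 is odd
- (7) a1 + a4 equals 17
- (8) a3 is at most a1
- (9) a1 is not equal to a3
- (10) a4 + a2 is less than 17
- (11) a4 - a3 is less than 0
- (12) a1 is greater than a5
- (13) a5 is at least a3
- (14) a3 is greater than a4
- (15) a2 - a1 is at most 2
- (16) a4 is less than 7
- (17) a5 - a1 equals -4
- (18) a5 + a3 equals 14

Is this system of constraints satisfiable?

Try a1 = 11, a2 = 10, a3 = 7, a4 = 6, a5 = 7.
Check constraint 3: a5 - a1 = -4; constraint 7: a1 + a4 = 17. The remaining constraints are straightforward to verify.

Satisfiable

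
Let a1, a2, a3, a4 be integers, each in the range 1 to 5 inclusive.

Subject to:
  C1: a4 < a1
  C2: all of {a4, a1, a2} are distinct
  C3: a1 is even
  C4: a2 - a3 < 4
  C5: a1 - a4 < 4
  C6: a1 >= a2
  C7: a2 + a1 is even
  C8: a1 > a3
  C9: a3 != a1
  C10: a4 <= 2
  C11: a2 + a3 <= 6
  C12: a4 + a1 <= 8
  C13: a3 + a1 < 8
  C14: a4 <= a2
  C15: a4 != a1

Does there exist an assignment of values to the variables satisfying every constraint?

The assignment a1 = 4, a2 = 2, a3 = 1, a4 = 1 works:
  constraint 4 holds since a2 - a3 = 1.
  constraint 5 holds since a1 - a4 = 3.
  constraint 11 holds since a2 + a3 = 3.
The rest check out directly.

Satisfiable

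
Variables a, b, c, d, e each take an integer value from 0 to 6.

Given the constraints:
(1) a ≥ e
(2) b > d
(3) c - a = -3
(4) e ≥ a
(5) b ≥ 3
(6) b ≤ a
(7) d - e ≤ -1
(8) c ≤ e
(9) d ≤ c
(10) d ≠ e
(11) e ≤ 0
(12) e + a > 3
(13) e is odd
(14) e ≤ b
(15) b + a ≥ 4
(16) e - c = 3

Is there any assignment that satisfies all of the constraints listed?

Unsatisfiable

From constraints 5 and 6: a ≥ b and b ≥ 3, so a ≥ 3. From constraints 4 and 11: a ≤ e and e ≤ 0, so a ≤ 0. But 0 < 3, so no value of a works.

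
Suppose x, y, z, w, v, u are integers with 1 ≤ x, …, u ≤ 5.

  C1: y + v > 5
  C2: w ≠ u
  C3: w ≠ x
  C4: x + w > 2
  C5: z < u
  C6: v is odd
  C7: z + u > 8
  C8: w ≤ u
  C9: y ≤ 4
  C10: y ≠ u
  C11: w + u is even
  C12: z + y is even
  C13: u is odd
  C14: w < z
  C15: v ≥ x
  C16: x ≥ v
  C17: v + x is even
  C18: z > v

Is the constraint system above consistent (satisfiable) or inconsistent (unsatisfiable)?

One satisfying assignment is x = 3, y = 4, z = 4, w = 1, v = 3, u = 5.
For the less obvious constraints — constraint 1: y + v = 7; constraint 4: x + w = 4 — and the others hold by inspection.

Satisfiable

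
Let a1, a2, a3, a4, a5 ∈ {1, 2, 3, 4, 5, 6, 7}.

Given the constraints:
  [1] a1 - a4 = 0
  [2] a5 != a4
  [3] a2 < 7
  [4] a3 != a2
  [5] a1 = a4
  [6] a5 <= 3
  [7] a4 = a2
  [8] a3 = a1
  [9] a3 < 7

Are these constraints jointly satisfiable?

From constraints 5, 7, and 8, a3 = a1 = a4 = a2, so a3 = a2. But constraint 4 says a3 ≠ a2. Contradiction.

Unsatisfiable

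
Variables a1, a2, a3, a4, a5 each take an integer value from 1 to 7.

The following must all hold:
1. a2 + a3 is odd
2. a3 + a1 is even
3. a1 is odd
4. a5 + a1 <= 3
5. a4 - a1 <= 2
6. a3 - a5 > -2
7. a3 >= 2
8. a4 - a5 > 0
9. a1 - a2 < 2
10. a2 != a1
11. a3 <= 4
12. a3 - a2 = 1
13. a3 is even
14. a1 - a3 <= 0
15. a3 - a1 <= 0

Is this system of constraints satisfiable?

Constraint 13 makes a3 even and constraint 3 makes a1 odd, so a3 + a1 must be odd. Constraint 2 says a3 + a1 is even — contradiction.

Unsatisfiable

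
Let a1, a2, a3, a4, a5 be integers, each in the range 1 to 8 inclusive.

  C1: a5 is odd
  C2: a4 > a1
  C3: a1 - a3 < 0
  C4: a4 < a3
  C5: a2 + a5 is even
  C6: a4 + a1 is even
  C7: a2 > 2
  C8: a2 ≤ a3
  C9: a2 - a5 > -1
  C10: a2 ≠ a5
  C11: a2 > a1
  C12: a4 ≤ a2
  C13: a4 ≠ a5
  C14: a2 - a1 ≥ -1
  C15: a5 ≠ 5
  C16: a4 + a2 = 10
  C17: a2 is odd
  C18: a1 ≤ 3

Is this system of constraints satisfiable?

Satisfiable

Setting (a1, a2, a3, a4, a5) = (3, 5, 6, 5, 3) satisfies everything: constraint 3: a1 - a3 = -3; constraint 9: a2 - a5 = 2; constraint 14: a2 - a1 = 2, and the others follow.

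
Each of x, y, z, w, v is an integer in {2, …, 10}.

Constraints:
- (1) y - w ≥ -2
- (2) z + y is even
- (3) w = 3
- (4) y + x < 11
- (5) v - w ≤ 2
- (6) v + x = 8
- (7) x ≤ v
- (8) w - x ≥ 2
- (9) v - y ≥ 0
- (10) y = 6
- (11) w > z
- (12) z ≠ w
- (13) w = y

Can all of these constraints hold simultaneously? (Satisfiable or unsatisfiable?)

Constraint 3 fixes w = 3 and constraint 10 fixes y = 6, but constraint 13 requires w = y. Since 3 ≠ 6, contradiction.

Unsatisfiable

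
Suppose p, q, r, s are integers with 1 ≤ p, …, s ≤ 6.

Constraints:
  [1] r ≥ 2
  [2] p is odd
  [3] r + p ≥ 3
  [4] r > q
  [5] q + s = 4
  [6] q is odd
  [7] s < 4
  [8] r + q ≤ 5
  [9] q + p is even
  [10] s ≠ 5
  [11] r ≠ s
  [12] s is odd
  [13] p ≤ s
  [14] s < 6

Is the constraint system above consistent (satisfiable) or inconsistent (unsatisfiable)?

Satisfiable

One satisfying assignment is p = 1, q = 1, r = 4, s = 3.
For the less obvious constraints — constraint 3: r + p = 5; constraint 5: q + s = 4; constraint 8: r + q = 5 — and the others hold by inspection.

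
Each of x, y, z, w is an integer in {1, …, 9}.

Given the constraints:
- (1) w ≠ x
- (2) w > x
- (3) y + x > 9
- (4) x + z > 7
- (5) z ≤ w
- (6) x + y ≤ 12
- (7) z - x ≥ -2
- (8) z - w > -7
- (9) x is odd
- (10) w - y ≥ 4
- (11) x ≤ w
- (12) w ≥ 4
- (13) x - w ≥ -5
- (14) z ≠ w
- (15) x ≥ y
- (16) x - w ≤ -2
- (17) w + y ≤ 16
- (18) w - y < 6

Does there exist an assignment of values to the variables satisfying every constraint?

Setting (x, y, z, w) = (5, 5, 3, 9) satisfies everything: constraint 3: y + x = 10; constraint 4: x + z = 8; constraint 6: x + y = 10, and the others follow.

Satisfiable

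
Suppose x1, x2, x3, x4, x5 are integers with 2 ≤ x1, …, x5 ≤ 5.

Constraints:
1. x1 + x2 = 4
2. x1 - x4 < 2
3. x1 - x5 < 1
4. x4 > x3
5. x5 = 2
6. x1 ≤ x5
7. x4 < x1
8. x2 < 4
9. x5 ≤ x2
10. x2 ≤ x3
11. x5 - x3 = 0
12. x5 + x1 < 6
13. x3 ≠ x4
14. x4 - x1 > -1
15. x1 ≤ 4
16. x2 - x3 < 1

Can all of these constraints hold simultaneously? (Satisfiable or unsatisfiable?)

Constraints 4, 6, 7, 9, and 10 give x1 ≤ x5, x5 ≤ x2, x2 ≤ x3, x3 < x4, x4 < x1. Chaining: x1 ≤ x5 ≤ x2 ≤ x3 < x4 < x1, which forces x1 < x1 — impossible.

Unsatisfiable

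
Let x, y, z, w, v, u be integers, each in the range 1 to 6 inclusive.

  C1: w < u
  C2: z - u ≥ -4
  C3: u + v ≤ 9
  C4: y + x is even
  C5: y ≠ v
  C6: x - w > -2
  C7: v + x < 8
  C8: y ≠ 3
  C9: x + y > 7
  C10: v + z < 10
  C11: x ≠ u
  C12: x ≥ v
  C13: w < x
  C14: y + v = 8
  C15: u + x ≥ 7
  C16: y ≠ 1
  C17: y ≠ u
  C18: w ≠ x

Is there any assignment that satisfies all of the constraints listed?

Satisfiable

Try x = 3, y = 5, z = 4, w = 2, v = 3, u = 6.
Check constraint 2: z - u = -2; constraint 3: u + v = 9; constraint 6: x - w = 1. The remaining constraints are straightforward to verify.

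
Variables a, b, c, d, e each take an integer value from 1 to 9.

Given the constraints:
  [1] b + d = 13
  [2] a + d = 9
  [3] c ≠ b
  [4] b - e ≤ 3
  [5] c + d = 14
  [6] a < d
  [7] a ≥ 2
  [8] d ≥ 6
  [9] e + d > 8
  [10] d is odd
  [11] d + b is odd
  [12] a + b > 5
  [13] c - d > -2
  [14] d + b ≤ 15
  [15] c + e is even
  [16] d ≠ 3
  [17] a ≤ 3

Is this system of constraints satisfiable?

The assignment a = 2, b = 6, c = 7, d = 7, e = 3 works:
  constraint 1 holds since b + d = 13.
  constraint 2 holds since a + d = 9.
The rest check out directly.

Satisfiable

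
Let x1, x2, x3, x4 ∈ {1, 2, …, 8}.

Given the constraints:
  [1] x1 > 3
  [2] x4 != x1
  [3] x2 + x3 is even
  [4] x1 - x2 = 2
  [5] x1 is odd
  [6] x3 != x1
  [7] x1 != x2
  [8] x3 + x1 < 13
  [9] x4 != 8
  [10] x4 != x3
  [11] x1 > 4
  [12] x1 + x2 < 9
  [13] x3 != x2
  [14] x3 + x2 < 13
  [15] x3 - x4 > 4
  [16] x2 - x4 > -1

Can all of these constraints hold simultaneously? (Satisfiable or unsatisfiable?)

One satisfying assignment is x1 = 5, x2 = 3, x3 = 7, x4 = 1.
For the less obvious constraints — constraint 4: x1 - x2 = 2; constraint 8: x3 + x1 = 12; constraint 12: x1 + x2 = 8 — and the others hold by inspection.

Satisfiable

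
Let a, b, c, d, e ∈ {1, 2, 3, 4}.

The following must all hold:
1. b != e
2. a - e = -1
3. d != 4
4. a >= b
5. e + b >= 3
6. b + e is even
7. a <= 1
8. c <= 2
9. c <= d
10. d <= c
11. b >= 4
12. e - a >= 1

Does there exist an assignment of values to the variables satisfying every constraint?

From constraints 4 and 11: a ≥ b and b ≥ 4, so a ≥ 4. From constraint 7: a ≤ 1. But 1 < 4, so no value of a works.

Unsatisfiable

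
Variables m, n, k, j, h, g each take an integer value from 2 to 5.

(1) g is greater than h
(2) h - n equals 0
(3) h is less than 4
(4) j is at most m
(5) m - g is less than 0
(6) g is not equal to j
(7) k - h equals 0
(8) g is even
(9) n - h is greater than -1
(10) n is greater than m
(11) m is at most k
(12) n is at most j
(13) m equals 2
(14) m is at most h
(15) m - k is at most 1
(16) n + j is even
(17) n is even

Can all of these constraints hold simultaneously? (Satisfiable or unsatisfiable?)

Constraints 4, 10, and 12 give m < n, n ≤ j, j ≤ m. Chaining: m < n ≤ j ≤ m, which forces m < m — impossible.

Unsatisfiable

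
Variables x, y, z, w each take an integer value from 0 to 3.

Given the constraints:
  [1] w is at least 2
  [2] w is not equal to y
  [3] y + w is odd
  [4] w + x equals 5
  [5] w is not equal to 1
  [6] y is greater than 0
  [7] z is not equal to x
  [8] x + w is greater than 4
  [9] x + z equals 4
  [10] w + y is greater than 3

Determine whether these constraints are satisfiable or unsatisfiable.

One satisfying assignment is x = 3, y = 3, z = 1, w = 2.
For the less obvious constraints — constraint 4: w + x = 5; constraint 8: x + w = 5; constraint 9: x + z = 4 — and the others hold by inspection.

Satisfiable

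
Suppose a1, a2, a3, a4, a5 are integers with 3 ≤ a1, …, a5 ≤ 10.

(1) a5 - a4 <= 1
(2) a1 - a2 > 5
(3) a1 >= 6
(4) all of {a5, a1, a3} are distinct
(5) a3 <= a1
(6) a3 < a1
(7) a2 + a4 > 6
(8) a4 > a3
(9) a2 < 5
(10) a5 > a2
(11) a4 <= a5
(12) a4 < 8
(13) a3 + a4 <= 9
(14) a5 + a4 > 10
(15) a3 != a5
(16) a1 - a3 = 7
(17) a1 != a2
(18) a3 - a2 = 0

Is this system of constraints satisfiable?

Satisfiable

One satisfying assignment is a1 = 10, a2 = 3, a3 = 3, a4 = 6, a5 = 6.
For the less obvious constraints — constraint 1: a5 - a4 = 0; constraint 2: a1 - a2 = 7; constraint 7: a2 + a4 = 9 — and the others hold by inspection.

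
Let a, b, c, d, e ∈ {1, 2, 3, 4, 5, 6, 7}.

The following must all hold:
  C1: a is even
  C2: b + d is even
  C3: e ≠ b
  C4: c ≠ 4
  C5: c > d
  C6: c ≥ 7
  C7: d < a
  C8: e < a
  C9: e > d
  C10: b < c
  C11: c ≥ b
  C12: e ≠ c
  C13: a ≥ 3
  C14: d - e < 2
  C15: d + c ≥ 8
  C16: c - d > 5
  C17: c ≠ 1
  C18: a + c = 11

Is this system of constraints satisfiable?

Try a = 4, b = 1, c = 7, d = 1, e = 2.
Check constraint 14: d - e = -1; constraint 15: d + c = 8; constraint 16: c - d = 6. The remaining constraints are straightforward to verify.

Satisfiable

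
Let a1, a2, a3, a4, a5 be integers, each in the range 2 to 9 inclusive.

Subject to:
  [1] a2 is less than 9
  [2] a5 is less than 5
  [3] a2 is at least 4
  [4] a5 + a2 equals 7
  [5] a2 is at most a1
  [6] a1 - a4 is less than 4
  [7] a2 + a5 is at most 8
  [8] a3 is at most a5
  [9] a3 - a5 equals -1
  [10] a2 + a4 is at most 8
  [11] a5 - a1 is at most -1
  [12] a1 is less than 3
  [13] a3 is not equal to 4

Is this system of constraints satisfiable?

From constraints 3 and 5: a1 ≥ a2 and a2 ≥ 4, so a1 ≥ 4. From constraint 12: a1 ≤ 2. But 2 < 4, so no value of a1 works.

Unsatisfiable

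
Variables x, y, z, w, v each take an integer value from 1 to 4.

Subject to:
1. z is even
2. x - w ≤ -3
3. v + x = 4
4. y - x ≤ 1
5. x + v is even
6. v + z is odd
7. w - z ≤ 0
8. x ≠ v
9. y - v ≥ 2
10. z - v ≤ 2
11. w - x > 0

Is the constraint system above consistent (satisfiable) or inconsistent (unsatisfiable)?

Constraints 2, 4, 7, 9, and 10 give x − y ≥ -1, y − v ≥ 2, v − z ≥ -2, z − w ≥ 0, w − x ≥ 3.
Adding all 5 inequalities: the left sides telescope to 0, and the right sides sum to (-1) + 2 + (-2) + 0 + 3 = 2. So 0 ≥ 2, which is false.

Unsatisfiable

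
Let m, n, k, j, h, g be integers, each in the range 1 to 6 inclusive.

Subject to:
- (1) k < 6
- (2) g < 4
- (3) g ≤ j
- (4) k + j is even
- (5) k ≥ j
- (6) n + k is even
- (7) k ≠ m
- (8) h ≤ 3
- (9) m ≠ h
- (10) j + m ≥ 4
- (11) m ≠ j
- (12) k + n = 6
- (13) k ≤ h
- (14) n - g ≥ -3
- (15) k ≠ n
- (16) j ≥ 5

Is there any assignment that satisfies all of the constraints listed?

From constraints 5 and 16: k ≥ j and j ≥ 5, so k ≥ 5. From constraints 8 and 13: k ≤ h and h ≤ 3, so k ≤ 3. But 3 < 5, so no value of k works.

Unsatisfiable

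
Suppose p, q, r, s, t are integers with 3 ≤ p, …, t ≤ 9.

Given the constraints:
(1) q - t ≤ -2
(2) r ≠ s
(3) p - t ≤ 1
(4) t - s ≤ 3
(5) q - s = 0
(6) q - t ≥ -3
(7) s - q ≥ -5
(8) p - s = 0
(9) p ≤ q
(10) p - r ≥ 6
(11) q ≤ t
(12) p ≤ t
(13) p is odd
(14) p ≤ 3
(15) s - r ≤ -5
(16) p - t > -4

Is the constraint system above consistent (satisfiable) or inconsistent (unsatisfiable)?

Unsatisfiable

Constraints 3, 6, 7, 10, and 15 give r − s ≥ 5, s − q ≥ -5, q − t ≥ -3, t − p ≥ -1, p − r ≥ 6.
Adding all 5 inequalities: the left sides telescope to 0, and the right sides sum to 5 + (-5) + (-3) + (-1) + 6 = 2. So 0 ≥ 2, which is false.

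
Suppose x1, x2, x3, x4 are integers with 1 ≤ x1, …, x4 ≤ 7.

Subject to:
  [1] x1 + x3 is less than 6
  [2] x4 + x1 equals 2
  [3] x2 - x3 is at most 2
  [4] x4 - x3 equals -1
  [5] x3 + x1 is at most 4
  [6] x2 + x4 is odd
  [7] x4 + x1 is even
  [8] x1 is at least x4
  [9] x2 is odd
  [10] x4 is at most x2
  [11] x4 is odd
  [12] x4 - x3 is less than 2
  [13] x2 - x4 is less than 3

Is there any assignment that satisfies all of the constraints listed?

Constraint 9 makes x2 odd and constraint 11 makes x4 odd, so x2 + x4 must be even. Constraint 6 says x2 + x4 is odd — contradiction.

Unsatisfiable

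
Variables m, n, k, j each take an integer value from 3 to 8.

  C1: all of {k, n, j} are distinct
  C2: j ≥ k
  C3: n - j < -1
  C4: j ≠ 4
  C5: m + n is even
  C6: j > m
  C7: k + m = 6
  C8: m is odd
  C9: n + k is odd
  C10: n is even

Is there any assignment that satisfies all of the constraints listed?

Unsatisfiable

Constraint 8 makes m odd and constraint 10 makes n even, so m + n must be odd. Constraint 5 says m + n is even — contradiction.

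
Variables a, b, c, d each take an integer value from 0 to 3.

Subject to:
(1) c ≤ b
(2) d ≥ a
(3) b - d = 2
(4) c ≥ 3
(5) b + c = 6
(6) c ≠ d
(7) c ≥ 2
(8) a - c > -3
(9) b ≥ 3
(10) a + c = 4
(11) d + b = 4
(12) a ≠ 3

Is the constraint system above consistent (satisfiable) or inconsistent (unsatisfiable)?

The assignment a = 1, b = 3, c = 3, d = 1 works:
  constraint 3 holds since b - d = 2.
  constraint 5 holds since b + c = 6.
  constraint 8 holds since a - c = -2.
The rest check out directly.

Satisfiable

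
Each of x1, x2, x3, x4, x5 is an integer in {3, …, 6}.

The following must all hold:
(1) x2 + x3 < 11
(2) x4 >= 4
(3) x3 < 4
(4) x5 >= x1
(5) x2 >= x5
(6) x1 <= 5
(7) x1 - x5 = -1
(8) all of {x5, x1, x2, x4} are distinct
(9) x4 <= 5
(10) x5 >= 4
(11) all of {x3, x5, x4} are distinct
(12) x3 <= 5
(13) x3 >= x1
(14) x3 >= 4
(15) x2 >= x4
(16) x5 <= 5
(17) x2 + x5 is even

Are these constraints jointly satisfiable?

Unsatisfiable

Constraints 2, 9, 10, 12, 14, and 16 confine each of x3, x5, x4 to the 2 values {4, 5}.
Constraint 11 requires all 3 of them to be distinct, but only 2 values are available — impossible by the pigeonhole principle.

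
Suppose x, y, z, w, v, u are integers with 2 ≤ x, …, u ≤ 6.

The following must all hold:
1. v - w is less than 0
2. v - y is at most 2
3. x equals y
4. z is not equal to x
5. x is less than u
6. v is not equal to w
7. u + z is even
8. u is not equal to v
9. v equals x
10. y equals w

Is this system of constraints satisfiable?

From constraints 3, 9, and 10, v = x = y = w, so v = w. But constraint 6 says v ≠ w. Contradiction.

Unsatisfiable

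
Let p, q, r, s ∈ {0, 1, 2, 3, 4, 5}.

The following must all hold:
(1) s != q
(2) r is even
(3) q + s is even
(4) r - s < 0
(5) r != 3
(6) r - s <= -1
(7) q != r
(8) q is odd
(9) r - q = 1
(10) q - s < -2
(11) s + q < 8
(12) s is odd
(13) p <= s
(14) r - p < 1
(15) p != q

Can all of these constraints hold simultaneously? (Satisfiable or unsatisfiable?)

Try p = 2, q = 1, r = 2, s = 5.
Check constraint 4: r - s = -3; constraint 6: r - s = -3; constraint 9: r - q = 1. The remaining constraints are straightforward to verify.

Satisfiable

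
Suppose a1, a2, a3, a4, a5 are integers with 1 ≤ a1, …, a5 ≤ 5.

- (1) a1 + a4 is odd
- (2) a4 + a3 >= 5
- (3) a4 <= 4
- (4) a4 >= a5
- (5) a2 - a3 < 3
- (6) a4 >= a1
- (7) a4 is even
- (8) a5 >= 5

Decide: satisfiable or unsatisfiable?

Unsatisfiable

From constraints 4 and 8: a4 ≥ a5 and a5 ≥ 5, so a4 ≥ 5. From constraint 3: a4 ≤ 4. But 4 < 5, so no value of a4 works.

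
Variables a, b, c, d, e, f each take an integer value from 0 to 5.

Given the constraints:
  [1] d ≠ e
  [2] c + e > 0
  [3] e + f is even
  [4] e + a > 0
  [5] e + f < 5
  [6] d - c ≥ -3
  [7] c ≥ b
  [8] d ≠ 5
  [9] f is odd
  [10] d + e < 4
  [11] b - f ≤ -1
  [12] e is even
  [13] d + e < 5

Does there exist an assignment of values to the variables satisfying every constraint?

Constraint 12 makes e even and constraint 9 makes f odd, so e + f must be odd. Constraint 3 says e + f is even — contradiction.

Unsatisfiable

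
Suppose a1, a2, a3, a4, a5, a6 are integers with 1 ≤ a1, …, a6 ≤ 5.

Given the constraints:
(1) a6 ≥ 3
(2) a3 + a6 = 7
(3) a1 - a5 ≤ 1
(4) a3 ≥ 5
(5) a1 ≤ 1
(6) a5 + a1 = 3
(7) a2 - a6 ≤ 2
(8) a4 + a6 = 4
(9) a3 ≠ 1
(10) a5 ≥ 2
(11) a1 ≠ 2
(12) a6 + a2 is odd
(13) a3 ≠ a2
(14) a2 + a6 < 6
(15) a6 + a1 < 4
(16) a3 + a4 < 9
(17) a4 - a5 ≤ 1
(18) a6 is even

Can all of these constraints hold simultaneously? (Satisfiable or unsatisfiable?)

From constraint 4: a3 ≥ 5. From constraint 1: a6 ≥ 3. Hence a3 + a6 ≥ 8. But constraint 2 requires a3 + a6 = 7, and 7 < 8. Contradiction.

Unsatisfiable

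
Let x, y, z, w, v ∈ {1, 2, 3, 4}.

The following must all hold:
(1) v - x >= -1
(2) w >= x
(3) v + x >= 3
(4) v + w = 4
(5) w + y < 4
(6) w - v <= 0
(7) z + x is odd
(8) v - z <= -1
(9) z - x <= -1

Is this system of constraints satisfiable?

Constraints 1, 8, and 9 give v − x ≥ -1, x − z ≥ 1, z − v ≥ 1.
Adding all 3 inequalities: the left sides telescope to 0, and the right sides sum to (-1) + 1 + 1 = 1. So 0 ≥ 1, which is false.

Unsatisfiable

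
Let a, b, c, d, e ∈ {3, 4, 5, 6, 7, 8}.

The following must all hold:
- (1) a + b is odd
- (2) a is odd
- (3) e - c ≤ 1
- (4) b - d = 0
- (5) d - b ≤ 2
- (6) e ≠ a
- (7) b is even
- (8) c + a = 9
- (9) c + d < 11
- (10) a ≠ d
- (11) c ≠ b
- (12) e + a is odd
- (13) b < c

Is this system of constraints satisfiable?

Satisfiable

Try a = 3, b = 4, c = 6, d = 4, e = 6.
Check constraint 3: e - c = 0; constraint 4: b - d = 0. The remaining constraints are straightforward to verify.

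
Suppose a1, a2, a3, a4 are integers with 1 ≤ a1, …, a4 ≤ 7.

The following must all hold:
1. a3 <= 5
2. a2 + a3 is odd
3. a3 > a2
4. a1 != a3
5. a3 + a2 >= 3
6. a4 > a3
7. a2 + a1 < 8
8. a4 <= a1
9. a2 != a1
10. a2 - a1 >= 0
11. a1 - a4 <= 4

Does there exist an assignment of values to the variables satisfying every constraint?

Unsatisfiable

Constraints 3, 6, 8, and 10 give a2 < a3, a3 < a4, a4 ≤ a1, a1 ≤ a2. Chaining: a2 < a3 < a4 ≤ a1 ≤ a2, which forces a2 < a2 — impossible.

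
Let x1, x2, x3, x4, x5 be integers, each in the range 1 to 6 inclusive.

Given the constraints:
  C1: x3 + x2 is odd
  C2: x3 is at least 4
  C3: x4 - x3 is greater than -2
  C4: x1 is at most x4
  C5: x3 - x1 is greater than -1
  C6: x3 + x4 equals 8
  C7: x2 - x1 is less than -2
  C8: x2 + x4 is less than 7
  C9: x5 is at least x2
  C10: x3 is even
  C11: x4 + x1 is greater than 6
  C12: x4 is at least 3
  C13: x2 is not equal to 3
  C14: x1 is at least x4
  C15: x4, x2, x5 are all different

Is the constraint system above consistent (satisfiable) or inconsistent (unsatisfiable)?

Take x1 = 4, x2 = 1, x3 = 4, x4 = 4, x5 = 5. Then constraint 3: x4 - x3 = 0; constraint 5: x3 - x1 = 0; constraint 6: x3 + x4 = 8, and every other listed constraint is also met.

Satisfiable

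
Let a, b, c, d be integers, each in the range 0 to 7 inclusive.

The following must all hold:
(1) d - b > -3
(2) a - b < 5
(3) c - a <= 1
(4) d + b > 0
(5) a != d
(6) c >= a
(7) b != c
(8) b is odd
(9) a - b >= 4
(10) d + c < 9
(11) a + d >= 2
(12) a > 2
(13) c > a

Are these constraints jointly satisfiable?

Satisfiable

Take a = 5, b = 1, c = 6, d = 0. Then constraint 1: d - b = -1; constraint 2: a - b = 4, and every other listed constraint is also met.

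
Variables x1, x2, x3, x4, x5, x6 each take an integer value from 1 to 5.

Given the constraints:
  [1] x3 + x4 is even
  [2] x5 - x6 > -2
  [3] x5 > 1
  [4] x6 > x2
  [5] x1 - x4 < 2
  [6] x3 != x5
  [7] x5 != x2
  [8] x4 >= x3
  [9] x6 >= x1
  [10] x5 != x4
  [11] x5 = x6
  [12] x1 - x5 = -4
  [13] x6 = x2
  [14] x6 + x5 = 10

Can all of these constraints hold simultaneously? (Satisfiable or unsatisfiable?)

From constraints 11 and 13, x5 = x6 = x2, so x5 = x2. But constraint 7 says x5 ≠ x2. Contradiction.

Unsatisfiable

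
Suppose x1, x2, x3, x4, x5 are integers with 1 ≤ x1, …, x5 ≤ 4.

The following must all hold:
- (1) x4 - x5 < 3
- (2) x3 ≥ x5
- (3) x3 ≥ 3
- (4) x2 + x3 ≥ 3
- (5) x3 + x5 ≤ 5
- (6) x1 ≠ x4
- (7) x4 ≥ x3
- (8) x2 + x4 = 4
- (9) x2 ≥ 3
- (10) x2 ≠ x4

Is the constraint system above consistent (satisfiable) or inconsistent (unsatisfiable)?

Unsatisfiable

From constraint 9: x2 ≥ 3. From constraints 3 and 7: x4 ≥ x3 ≥ 3. Hence x2 + x4 ≥ 6. But constraint 8 requires x2 + x4 = 4, and 4 < 6. Contradiction.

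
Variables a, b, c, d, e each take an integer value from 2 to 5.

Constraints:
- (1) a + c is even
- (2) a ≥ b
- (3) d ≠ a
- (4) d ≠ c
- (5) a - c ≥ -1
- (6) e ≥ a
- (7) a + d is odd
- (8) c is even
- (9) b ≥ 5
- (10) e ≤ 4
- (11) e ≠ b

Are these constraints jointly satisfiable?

Unsatisfiable

From constraints 2 and 9: a ≥ b and b ≥ 5, so a ≥ 5. From constraints 6 and 10: a ≤ e and e ≤ 4, so a ≤ 4. But 4 < 5, so no value of a works.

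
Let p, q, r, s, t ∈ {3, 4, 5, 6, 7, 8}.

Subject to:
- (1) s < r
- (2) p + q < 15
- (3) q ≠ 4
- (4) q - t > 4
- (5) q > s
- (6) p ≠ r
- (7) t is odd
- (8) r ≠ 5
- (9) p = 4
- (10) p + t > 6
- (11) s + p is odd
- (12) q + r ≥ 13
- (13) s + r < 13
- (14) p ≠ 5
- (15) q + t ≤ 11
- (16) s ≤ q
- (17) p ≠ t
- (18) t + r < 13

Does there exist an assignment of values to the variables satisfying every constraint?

Try p = 4, q = 8, r = 8, s = 3, t = 3.
Check constraint 2: p + q = 12; constraint 4: q - t = 5. The remaining constraints are straightforward to verify.

Satisfiable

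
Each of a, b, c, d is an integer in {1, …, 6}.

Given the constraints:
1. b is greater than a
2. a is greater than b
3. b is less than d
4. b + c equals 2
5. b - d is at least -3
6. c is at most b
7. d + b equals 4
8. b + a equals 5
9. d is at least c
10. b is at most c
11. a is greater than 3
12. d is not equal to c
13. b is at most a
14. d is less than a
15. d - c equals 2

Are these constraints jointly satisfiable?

Constraints 1, 9, 10, and 14 give a < b, b ≤ c, c ≤ d, d < a. Chaining: a < b ≤ c ≤ d < a, which forces a < a — impossible.

Unsatisfiable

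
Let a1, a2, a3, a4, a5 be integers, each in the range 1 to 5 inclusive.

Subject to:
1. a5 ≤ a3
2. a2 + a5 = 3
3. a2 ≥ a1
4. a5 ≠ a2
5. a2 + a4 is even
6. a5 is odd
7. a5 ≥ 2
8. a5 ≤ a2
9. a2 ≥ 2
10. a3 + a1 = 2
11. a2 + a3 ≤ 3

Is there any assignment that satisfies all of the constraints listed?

From constraint 9: a2 ≥ 2. From constraints 1 and 7: a3 ≥ a5 ≥ 2. Hence a2 + a3 ≥ 4. But constraint 11 requires a2 + a3 ≤ 3, and 3 < 4. Contradiction.

Unsatisfiable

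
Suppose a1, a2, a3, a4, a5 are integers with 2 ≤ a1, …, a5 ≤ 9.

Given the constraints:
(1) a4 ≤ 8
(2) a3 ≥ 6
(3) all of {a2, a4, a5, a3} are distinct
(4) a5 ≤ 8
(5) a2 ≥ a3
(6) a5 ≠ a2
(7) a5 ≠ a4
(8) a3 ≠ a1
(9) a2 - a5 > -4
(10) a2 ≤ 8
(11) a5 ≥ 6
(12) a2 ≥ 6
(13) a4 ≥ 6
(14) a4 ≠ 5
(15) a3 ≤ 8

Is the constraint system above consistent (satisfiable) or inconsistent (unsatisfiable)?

Constraints 1, 2, 4, 10, 11, 12, 13, and 15 confine each of a2, a4, a5, a3 to the 3 values {6, …, 8}.
Constraint 3 requires all 4 of them to be distinct, but only 3 values are available — impossible by the pigeonhole principle.

Unsatisfiable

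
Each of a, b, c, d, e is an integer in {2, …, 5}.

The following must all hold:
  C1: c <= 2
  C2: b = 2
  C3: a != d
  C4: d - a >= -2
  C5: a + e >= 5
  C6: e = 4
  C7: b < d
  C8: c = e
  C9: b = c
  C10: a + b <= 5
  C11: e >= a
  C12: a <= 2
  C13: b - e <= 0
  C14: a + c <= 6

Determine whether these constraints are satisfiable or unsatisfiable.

Unsatisfiable

Constraint 2 fixes b = 2 and constraint 6 fixes e = 4. Constraints 8 and 9 give b = c = e, so b = e. But 2 ≠ 4 — contradiction.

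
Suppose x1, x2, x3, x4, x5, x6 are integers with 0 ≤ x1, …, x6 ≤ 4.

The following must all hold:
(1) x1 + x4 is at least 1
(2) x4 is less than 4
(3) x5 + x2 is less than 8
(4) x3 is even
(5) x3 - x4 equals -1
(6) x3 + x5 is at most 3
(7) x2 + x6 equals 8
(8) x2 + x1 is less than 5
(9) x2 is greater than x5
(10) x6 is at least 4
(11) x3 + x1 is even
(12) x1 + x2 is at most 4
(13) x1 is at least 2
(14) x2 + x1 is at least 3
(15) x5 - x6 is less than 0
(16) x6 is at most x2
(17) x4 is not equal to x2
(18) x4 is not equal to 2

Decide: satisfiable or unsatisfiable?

From constraint 13: x1 ≥ 2. From constraints 10 and 16: x2 ≥ x6 ≥ 4. Hence x1 + x2 ≥ 6. But constraint 12 requires x1 + x2 ≤ 4, and 4 < 6. Contradiction.

Unsatisfiable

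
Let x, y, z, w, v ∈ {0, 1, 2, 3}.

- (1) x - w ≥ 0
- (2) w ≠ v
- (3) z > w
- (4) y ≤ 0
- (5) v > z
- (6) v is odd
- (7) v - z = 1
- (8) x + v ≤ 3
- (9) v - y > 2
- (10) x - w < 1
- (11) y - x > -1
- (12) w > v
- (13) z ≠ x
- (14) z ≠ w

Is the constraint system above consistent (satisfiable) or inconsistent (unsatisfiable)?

Unsatisfiable

Constraints 3, 5, and 12 give w < z, z < v, v < w. Chaining: w < z < v < w, which forces w < w — impossible.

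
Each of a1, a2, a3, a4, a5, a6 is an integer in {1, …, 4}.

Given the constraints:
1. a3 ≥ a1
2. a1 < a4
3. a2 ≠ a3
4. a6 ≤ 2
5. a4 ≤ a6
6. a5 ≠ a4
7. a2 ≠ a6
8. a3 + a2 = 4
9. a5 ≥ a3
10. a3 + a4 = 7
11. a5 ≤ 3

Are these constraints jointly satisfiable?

From constraints 9 and 11: a3 ≤ a5 ≤ 3. From constraints 4 and 5: a4 ≤ a6 ≤ 2. Hence a3 + a4 ≤ 5. But constraint 10 requires a3 + a4 = 7, and 7 > 5. Contradiction.

Unsatisfiable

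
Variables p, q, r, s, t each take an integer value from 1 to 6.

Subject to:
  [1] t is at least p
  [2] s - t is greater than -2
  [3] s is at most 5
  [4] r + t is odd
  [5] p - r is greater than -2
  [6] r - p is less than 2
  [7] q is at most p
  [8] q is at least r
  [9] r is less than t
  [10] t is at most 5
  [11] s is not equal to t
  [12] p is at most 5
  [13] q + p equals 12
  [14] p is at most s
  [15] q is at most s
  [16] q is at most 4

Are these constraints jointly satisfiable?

Unsatisfiable

From constraints 3 and 15: q ≤ s ≤ 5. From constraints 1 and 10: p ≤ t ≤ 5. Hence q + p ≤ 10. But constraint 13 requires q + p = 12, and 12 > 10. Contradiction.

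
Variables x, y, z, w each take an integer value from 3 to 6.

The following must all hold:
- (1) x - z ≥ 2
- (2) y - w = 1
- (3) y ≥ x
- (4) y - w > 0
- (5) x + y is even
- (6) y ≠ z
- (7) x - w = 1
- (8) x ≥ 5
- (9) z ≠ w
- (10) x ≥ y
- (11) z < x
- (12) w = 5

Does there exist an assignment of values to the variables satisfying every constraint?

The assignment x = 6, y = 6, z = 4, w = 5 works:
  constraint 1 holds since x - z = 2.
  constraint 2 holds since y - w = 1.
The rest check out directly.

Satisfiable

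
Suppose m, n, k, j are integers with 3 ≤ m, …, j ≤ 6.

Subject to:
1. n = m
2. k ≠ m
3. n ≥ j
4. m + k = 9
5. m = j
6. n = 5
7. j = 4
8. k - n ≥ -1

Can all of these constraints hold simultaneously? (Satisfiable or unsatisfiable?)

Constraint 6 fixes n = 5 and constraint 7 fixes j = 4. Constraints 1 and 5 give n = m = j, so n = j. But 5 ≠ 4 — contradiction.

Unsatisfiable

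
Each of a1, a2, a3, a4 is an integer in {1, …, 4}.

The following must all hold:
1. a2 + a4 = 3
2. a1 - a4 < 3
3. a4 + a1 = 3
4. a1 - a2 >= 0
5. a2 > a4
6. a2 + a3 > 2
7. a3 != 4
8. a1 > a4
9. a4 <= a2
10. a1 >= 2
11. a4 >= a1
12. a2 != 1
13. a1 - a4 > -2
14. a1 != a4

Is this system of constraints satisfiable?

Constraints 4, 5, and 11 give a2 ≤ a1, a1 ≤ a4, a4 < a2. Chaining: a2 ≤ a1 ≤ a4 < a2, which forces a2 < a2 — impossible.

Unsatisfiable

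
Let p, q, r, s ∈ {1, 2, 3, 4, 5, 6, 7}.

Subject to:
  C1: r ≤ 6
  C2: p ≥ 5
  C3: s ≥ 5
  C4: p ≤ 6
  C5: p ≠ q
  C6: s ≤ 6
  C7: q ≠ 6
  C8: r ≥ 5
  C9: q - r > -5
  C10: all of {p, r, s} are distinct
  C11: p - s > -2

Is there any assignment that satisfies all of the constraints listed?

Unsatisfiable

Constraints 1, 2, 3, 4, 6, and 8 confine each of p, r, s to the 2 values {5, 6}.
Constraint 10 requires all 3 of them to be distinct, but only 2 values are available — impossible by the pigeonhole principle.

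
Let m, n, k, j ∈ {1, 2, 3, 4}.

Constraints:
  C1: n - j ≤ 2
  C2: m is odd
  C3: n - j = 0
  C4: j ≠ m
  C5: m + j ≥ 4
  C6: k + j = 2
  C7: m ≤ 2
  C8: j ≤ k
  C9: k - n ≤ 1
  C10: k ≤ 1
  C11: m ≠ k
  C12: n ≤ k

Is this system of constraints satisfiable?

Unsatisfiable

From constraint 7: m ≤ 2. From constraints 8 and 10: j ≤ k ≤ 1. Hence m + j ≤ 3. But constraint 5 requires m + j ≥ 4, and 4 > 3. Contradiction.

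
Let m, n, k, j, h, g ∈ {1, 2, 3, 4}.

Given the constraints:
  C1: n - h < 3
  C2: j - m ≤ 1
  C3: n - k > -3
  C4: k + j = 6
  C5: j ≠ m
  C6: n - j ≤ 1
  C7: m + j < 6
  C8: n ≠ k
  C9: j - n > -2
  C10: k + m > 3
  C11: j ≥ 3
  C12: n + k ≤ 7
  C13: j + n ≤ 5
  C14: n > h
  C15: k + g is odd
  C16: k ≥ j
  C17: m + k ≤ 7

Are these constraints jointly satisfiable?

Take m = 2, n = 2, k = 3, j = 3, h = 1, g = 2. Then constraint 1: n - h = 1; constraint 2: j - m = 1; constraint 3: n - k = -1, and every other listed constraint is also met.

Satisfiable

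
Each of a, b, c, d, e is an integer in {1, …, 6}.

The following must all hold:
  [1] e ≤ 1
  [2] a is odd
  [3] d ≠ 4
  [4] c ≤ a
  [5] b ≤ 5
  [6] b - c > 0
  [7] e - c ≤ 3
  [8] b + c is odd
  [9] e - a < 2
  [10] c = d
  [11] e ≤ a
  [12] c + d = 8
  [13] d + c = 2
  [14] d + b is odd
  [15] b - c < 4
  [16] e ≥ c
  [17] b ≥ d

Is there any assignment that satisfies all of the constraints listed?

Unsatisfiable

From constraints 1 and 16: c ≤ e ≤ 1. From constraints 5 and 17: d ≤ b ≤ 5. Hence c + d ≤ 6. But constraint 12 requires c + d = 8, and 8 > 6. Contradiction.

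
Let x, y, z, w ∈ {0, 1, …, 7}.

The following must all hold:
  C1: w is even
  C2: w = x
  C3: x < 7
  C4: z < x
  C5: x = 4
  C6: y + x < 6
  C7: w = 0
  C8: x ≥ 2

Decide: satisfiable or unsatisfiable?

Unsatisfiable

Constraint 7 fixes w = 0 and constraint 5 fixes x = 4, but constraint 2 requires w = x. Since 0 ≠ 4, contradiction.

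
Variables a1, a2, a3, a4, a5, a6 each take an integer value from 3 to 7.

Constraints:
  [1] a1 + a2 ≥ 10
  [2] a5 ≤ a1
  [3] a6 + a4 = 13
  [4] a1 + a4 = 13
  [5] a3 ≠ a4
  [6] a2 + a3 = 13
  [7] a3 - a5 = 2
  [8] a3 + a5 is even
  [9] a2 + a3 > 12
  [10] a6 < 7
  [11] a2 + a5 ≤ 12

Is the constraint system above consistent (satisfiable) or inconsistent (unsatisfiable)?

One satisfying assignment is a1 = 6, a2 = 7, a3 = 6, a4 = 7, a5 = 4, a6 = 6.
For the less obvious constraints — constraint 1: a1 + a2 = 13; constraint 3: a6 + a4 = 13; constraint 4: a1 + a4 = 13 — and the others hold by inspection.

Satisfiable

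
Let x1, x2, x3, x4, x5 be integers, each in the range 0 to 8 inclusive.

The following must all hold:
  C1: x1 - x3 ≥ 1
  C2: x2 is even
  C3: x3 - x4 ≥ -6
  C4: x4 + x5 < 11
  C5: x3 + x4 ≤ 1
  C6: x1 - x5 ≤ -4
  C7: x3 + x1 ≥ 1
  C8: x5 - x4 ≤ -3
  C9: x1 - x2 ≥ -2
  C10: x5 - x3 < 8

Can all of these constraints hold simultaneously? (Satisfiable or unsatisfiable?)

Constraints 1, 3, 6, and 8 give x3 − x4 ≥ -6, x4 − x5 ≥ 3, x5 − x1 ≥ 4, x1 − x3 ≥ 1.
Adding all 4 inequalities: the left sides telescope to 0, and the right sides sum to (-6) + 3 + 4 + 1 = 2. So 0 ≥ 2, which is false.

Unsatisfiable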